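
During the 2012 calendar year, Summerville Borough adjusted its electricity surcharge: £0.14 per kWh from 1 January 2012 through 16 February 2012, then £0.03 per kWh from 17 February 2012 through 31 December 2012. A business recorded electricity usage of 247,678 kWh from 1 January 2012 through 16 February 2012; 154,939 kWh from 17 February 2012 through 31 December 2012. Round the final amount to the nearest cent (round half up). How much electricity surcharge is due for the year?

1 January – 16 February 2012: 247,678 kWh at £0.14/kWh → £34,674.92
17 February – 31 December 2012: 154,939 kWh at £0.03/kWh → £4,648.17

£39,323.09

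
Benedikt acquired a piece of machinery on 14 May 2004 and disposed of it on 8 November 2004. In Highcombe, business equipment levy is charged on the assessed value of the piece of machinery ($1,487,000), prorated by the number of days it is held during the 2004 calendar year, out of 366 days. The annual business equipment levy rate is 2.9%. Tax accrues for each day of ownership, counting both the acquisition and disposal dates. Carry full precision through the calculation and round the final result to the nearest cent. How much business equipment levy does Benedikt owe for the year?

Days held (14 May – 8 November 2004): 179 out of 366
Tax = $1,487,000 × 2.9% × 179/366 = $21,090.2104

$21,090.21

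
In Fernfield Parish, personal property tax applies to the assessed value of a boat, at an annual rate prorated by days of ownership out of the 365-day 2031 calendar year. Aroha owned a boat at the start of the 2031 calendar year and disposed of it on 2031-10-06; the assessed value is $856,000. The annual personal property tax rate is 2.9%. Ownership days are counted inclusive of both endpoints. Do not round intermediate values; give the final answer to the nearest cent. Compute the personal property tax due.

Days held (2031-01-01 to 2031-10-06): 279 out of 365
Tax = $856,000 × 2.9% × 279/365 = $18,975.0575

$18,975.06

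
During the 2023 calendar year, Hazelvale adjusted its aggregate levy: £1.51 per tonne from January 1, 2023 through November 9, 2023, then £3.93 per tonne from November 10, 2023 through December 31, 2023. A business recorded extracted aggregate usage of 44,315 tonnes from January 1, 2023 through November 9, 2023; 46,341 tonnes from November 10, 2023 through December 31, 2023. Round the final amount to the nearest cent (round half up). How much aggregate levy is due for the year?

January 1 – November 9, 2023: 44,315 tonnes at £1.51/tonne → £66,915.65
November 10 – December 31, 2023: 46,341 tonnes at £3.93/tonne → £182,120.13

£249,035.78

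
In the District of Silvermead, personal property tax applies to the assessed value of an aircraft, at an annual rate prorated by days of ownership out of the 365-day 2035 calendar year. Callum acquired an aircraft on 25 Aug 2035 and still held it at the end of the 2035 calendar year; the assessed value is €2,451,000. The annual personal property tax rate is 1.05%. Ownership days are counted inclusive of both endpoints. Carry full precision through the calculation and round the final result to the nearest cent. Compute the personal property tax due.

€9,095.56

Days held (25 Aug – 31 Dec 2035): 129 out of 365
Tax = €2,451,000 × 1.05% × 129/365 = €9,095.5603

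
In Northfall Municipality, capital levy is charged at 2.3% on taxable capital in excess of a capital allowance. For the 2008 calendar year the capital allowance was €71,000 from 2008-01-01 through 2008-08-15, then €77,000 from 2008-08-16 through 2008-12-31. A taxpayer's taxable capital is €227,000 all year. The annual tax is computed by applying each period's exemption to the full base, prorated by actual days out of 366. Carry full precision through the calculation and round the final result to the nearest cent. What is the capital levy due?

2008-01-01 to 2008-08-15: 228 days, exemption €71,000 → (€227,000 − €71,000) × 2.3% × 228/366 = €2,235.1475
2008-08-16 to 2008-12-31: 138 days, exemption €77,000 → (€227,000 − €77,000) × 2.3% × 138/366 = €1,300.8197
Total = €3,535.9672

€3,535.97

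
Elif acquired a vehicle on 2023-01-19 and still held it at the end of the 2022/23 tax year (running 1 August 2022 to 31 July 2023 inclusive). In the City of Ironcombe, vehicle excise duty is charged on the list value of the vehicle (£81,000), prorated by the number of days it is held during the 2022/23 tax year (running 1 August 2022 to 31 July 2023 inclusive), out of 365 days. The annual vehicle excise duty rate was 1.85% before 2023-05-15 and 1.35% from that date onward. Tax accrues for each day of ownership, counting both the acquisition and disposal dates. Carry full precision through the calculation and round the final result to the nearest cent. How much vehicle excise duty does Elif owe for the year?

£709.92

2023-01-19 to 2023-05-14: 116 days at 1.85% → £81,000 × 1.85% × 116/365 = £476.2356
2023-05-15 to 2023-07-31: 78 days at 1.35% → £81,000 × 1.35% × 78/365 = £233.6795
Total = £709.9151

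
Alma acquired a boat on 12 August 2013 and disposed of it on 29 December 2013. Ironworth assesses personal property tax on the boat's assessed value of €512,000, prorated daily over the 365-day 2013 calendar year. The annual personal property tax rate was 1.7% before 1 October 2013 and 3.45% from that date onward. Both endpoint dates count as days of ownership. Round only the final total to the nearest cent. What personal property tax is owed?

12 August – 30 September 2013: 50 days at 1.7% → €512,000 × 1.7% × 50/365 = €1,192.3288
1 October – 29 December 2013: 90 days at 3.45% → €512,000 × 3.45% × 90/365 = €4,355.5068
Total = €5,547.8356

€5,547.84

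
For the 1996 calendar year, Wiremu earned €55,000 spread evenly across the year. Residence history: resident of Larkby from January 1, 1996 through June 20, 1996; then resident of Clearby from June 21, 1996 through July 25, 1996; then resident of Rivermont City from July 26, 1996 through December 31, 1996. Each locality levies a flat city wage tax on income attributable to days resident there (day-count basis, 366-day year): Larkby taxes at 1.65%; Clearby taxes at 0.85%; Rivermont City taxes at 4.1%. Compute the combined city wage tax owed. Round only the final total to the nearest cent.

€1,450.81

Larkby, January 1 – June 20, 1996: 172 days → €55,000 × 1.65% × 172/366 = €426.4754
Clearby, June 21 – July 25, 1996: 35 days → €55,000 × 0.85% × 35/366 = €44.7063
Rivermont City, July 26 – December 31, 1996: 159 days → €55,000 × 4.1% × 159/366 = €979.6311
Total = €1,450.8128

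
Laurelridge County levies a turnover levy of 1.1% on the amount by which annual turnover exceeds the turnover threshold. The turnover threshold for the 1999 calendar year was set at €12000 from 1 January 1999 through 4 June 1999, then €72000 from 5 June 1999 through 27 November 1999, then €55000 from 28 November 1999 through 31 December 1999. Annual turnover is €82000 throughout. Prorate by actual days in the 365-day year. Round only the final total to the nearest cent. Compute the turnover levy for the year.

1 January – 4 June 1999: 155 days, exemption €12000 → (€82000 − €12000) × 1.1% × 155/365 = €326.9863
5 June – 27 November 1999: 176 days, exemption €72000 → (€82000 − €72000) × 1.1% × 176/365 = €53.0411
28 November – 31 December 1999: 34 days, exemption €55000 → (€82000 − €55000) × 1.1% × 34/365 = €27.6658
Total = €407.6932

€407.69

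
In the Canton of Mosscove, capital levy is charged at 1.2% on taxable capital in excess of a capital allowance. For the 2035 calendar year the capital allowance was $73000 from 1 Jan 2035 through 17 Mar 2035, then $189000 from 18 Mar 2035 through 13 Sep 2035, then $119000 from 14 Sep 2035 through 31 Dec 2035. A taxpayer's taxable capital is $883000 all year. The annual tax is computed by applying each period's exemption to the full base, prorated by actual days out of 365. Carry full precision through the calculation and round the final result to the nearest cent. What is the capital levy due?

1 Jan – 17 Mar 2035: 76 days, exemption $73000 → ($883000 − $73000) × 1.2% × 76/365 = $2023.8904
18 Mar – 13 Sep 2035: 180 days, exemption $189000 → ($883000 − $189000) × 1.2% × 180/365 = $4106.9589
14 Sep – 31 Dec 2035: 109 days, exemption $119000 → ($883000 − $119000) × 1.2% × 109/365 = $2737.8411
Total = $8868.6904

$8868.69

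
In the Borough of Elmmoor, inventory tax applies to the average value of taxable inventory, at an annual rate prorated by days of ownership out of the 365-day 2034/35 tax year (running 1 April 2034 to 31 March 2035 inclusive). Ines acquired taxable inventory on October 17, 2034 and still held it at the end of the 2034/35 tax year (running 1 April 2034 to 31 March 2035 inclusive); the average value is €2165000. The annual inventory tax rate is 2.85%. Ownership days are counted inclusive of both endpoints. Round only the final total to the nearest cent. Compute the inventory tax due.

Days held (October 17, 2034 – March 31, 2035): 166 out of 365
Tax = €2165000 × 2.85% × 166/365 = €28061.9589

€28061.96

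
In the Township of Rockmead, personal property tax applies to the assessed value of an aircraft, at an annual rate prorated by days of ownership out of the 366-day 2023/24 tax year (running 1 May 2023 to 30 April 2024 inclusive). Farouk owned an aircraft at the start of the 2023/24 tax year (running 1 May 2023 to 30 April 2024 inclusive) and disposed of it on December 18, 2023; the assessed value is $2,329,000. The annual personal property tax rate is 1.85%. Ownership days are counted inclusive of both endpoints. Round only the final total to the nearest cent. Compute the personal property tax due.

$27,311.66

Days held (May 1 – December 18, 2023): 232 out of 366
Tax = $2,329,000 × 1.85% × 232/366 = $27,311.6612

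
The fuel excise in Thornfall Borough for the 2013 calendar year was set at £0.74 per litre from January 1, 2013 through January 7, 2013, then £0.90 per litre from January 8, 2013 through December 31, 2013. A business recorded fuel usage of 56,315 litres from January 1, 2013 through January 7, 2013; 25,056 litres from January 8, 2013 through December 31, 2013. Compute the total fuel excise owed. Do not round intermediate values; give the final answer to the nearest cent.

£64223.50

January 1 – January 7, 2013: 56,315 litres at £0.74/litre → £41673.10
January 8 – December 31, 2013: 25,056 litres at £0.90/litre → £22550.40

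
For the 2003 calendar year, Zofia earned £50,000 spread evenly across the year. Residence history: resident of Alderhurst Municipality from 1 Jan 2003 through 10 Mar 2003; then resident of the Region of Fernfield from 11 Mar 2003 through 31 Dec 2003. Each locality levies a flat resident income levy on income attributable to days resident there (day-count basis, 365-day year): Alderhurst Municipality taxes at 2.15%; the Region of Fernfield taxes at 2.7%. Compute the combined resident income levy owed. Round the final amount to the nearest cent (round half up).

£1,298.01

Alderhurst Municipality, 1 Jan – 10 Mar 2003: 69 days → £50,000 × 2.15% × 69/365 = £203.2192
The Region of Fernfield, 11 Mar – 31 Dec 2003: 296 days → £50,000 × 2.7% × 296/365 = £1,094.7945
Total = £1,298.0137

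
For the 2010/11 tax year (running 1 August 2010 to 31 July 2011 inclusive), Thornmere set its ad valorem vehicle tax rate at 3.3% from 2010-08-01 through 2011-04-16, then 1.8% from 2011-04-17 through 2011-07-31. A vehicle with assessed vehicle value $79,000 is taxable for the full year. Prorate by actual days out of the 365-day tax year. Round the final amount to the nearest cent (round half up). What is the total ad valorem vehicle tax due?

$2,262.86

2010-08-01 to 2011-04-16: 259 days at 3.3% → $79,000 × 3.3% × 259/365 = $1,849.8986
2011-04-17 to 2011-07-31: 106 days at 1.8% → $79,000 × 1.8% × 106/365 = $412.9644
Total = $2,262.8630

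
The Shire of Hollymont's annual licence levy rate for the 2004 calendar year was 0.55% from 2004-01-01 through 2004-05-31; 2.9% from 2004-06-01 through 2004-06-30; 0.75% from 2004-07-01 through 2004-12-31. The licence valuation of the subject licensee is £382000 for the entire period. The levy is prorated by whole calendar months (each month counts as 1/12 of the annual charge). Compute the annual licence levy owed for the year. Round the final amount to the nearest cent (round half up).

£3231.08

2004-01-01 to 2004-05-31: 5 months at 0.55% → £382000 × 0.55% × 5/12 = £875.4167
2004-06-01 to 2004-06-30: 1 month at 2.9% → £382000 × 2.9% × 1/12 = £923.1667
2004-07-01 to 2004-12-31: 6 months at 0.75% → £382000 × 0.75% × 6/12 = £1432.5000
Total = £3231.0833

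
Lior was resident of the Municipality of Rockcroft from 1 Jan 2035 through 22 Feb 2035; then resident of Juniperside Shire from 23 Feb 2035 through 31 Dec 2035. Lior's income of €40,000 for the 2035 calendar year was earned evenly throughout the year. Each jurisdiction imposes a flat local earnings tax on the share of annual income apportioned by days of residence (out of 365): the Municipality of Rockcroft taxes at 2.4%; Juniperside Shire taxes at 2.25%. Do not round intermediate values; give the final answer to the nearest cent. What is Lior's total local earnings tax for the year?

The Municipality of Rockcroft, 1 Jan – 22 Feb 2035: 53 days → €40,000 × 2.4% × 53/365 = €139.3973
Juniperside Shire, 23 Feb – 31 Dec 2035: 312 days → €40,000 × 2.25% × 312/365 = €769.3151
Total = €908.7123

€908.71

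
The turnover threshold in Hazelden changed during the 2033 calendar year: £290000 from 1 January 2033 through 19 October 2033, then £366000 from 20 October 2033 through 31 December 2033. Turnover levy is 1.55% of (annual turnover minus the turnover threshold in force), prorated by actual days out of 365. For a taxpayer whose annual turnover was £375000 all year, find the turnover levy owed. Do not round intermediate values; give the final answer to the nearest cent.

1 January – 19 October 2033: 292 days, exemption £290000 → (£375000 − £290000) × 1.55% × 292/365 = £1054.0000
20 October – 31 December 2033: 73 days, exemption £366000 → (£375000 − £366000) × 1.55% × 73/365 = £27.9000
Total = £1081.9000

£1081.90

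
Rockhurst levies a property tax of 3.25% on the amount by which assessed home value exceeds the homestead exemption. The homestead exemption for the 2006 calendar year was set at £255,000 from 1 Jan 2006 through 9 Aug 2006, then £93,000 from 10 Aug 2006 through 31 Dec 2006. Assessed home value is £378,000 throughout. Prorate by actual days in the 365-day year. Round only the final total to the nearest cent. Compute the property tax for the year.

1 Jan – 9 Aug 2006: 221 days, exemption £255,000 → (£378,000 − £255,000) × 3.25% × 221/365 = £2,420.4041
10 Aug – 31 Dec 2006: 144 days, exemption £93,000 → (£378,000 − £93,000) × 3.25% × 144/365 = £3,654.2466
Total = £6,074.6507

£6,074.65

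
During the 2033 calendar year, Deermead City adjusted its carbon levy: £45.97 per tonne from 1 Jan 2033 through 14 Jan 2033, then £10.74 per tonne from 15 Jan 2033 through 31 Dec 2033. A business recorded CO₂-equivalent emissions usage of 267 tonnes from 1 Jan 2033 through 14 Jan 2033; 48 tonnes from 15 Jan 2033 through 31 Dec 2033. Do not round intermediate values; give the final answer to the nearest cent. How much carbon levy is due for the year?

1 Jan – 14 Jan 2033: 267 tonnes at £45.97/tonne → £12,273.99
15 Jan – 31 Dec 2033: 48 tonnes at £10.74/tonne → £515.52

£12,789.51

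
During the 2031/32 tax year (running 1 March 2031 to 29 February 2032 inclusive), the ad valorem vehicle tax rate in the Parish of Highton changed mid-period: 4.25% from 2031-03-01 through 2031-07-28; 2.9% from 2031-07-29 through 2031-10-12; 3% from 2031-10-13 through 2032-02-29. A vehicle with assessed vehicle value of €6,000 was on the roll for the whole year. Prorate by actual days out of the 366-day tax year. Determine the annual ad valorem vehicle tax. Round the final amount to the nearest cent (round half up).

2031-03-01 to 2031-07-28: 150 days at 4.25% → €6,000 × 4.25% × 150/366 = €104.5082
2031-07-29 to 2031-10-12: 76 days at 2.9% → €6,000 × 2.9% × 76/366 = €36.1311
2031-10-13 to 2032-02-29: 140 days at 3% → €6,000 × 3% × 140/366 = €68.8525
Total = €209.4918

€209.49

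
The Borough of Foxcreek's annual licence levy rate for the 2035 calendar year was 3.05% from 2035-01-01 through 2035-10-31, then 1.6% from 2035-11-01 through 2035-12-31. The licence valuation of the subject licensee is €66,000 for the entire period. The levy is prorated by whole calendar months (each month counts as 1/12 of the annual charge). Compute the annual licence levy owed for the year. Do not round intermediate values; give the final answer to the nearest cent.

2035-01-01 to 2035-10-31: 10 months at 3.05% → €66,000 × 3.05% × 10/12 = €1,677.5000
2035-11-01 to 2035-12-31: 2 months at 1.6% → €66,000 × 1.6% × 2/12 = €176.0000
Total = €1,853.5000

€1,853.50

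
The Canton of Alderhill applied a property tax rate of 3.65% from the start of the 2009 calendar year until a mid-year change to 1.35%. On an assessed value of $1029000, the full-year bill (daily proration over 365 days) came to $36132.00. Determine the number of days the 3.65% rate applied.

343 days

Let d = days at the first rate; then 365 − d days at the second rate.
$1029000 × [3.65%·d + 1.35%·(365−d)] / 365 = $36132.00
Solving gives d = 343, so the new rate took effect on December 10, 2009.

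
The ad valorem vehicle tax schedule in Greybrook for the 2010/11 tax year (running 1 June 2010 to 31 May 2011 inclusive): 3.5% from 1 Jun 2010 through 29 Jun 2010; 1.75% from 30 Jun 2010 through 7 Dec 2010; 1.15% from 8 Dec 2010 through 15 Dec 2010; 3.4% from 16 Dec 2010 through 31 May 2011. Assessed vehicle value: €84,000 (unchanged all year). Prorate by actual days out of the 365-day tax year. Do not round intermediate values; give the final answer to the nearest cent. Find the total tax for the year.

1 Jun – 29 Jun 2010: 29 days at 3.5% → €84,000 × 3.5% × 29/365 = €233.5890
30 Jun – 7 Dec 2010: 161 days at 1.75% → €84,000 × 1.75% × 161/365 = €648.4110
8 Dec – 15 Dec 2010: 8 days at 1.15% → €84,000 × 1.15% × 8/365 = €21.1726
16 Dec 2010 – 31 May 2011: 167 days at 3.4% → €84,000 × 3.4% × 167/365 = €1,306.7178
Total = €2,209.8904

€2,209.89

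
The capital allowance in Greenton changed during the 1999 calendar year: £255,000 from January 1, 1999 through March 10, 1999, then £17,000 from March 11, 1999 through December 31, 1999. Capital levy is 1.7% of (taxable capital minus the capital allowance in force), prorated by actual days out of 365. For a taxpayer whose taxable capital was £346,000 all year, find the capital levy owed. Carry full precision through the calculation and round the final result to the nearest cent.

£4,828.14

January 1 – March 10, 1999: 69 days, exemption £255,000 → (£346,000 − £255,000) × 1.7% × 69/365 = £292.4466
March 11 – December 31, 1999: 296 days, exemption £17,000 → (£346,000 − £17,000) × 1.7% × 296/365 = £4,535.6932
Total = £4,828.1397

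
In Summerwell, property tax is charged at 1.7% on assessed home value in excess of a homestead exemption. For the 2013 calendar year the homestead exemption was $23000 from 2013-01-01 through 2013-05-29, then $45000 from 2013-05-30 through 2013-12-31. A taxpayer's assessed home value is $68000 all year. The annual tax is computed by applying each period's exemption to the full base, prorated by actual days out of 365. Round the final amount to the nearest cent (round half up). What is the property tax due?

$543.67

2013-01-01 to 2013-05-29: 149 days, exemption $23000 → ($68000 − $23000) × 1.7% × 149/365 = $312.2877
2013-05-30 to 2013-12-31: 216 days, exemption $45000 → ($68000 − $45000) × 1.7% × 216/365 = $231.3863
Total = $543.6740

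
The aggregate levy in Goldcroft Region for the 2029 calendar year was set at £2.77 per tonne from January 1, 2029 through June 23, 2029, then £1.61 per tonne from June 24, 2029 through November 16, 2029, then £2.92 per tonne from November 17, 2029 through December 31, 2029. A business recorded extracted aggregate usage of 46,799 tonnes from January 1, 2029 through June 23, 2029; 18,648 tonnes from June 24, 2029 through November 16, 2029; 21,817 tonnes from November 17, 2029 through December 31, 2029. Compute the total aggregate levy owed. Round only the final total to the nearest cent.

January 1 – June 23, 2029: 46,799 tonnes at £2.77/tonne → £129,633.23
June 24 – November 16, 2029: 18,648 tonnes at £1.61/tonne → £30,023.28
November 17 – December 31, 2029: 21,817 tonnes at £2.92/tonne → £63,705.64

£223,362.15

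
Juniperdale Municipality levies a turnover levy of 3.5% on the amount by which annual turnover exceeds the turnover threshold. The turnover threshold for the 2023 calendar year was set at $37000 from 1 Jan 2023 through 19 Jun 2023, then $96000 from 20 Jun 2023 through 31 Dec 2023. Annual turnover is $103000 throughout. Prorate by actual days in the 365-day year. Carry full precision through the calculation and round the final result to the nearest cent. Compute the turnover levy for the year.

1 Jan – 19 Jun 2023: 170 days, exemption $37000 → ($103000 − $37000) × 3.5% × 170/365 = $1075.8904
20 Jun – 31 Dec 2023: 195 days, exemption $96000 → ($103000 − $96000) × 3.5% × 195/365 = $130.8904
Total = $1206.7808

$1206.78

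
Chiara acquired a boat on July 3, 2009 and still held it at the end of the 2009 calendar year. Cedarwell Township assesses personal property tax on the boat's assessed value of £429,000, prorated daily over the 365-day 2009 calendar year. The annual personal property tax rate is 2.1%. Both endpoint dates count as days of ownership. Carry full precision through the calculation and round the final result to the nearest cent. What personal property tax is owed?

£4,492.16

Days held (July 3 – December 31, 2009): 182 out of 365
Tax = £429,000 × 2.1% × 182/365 = £4,492.1589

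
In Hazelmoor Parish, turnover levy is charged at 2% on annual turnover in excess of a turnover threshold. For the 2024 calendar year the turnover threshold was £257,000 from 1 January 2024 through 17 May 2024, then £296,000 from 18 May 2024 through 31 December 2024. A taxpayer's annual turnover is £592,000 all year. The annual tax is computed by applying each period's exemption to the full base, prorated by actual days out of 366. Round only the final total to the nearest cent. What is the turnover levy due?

1 January – 17 May 2024: 138 days, exemption £257,000 → (£592,000 − £257,000) × 2% × 138/366 = £2,526.2295
18 May – 31 December 2024: 228 days, exemption £296,000 → (£592,000 − £296,000) × 2% × 228/366 = £3,687.8689
Total = £6,214.0984

£6,214.10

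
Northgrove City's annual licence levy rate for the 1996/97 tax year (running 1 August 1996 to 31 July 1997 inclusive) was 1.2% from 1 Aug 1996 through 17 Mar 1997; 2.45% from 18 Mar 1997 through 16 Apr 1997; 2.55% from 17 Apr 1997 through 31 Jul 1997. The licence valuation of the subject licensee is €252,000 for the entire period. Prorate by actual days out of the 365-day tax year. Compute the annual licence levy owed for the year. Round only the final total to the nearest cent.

€4,270.88

1 Aug 1996 – 17 Mar 1997: 229 days at 1.2% → €252,000 × 1.2% × 229/365 = €1,897.2493
18 Mar – 16 Apr 1997: 30 days at 2.45% → €252,000 × 2.45% × 30/365 = €507.4521
17 Apr – 31 Jul 1997: 106 days at 2.55% → €252,000 × 2.55% × 106/365 = €1,866.1808
Total = €4,270.8822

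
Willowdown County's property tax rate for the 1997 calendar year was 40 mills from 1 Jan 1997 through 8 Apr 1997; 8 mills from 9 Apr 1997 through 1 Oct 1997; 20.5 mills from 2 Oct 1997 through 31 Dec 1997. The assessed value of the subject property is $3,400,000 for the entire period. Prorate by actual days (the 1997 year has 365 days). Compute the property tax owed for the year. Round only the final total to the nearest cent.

1 Jan – 8 Apr 1997: 98 days at 40 mills → $3,400,000 × 4% × 98/365 = $36,515.0685
9 Apr – 1 Oct 1997: 176 days at 8 mills → $3,400,000 × 0.8% × 176/365 = $13,115.6164
2 Oct – 31 Dec 1997: 91 days at 20.5 mills → $3,400,000 × 2.05% × 91/365 = $17,377.2603
Total = $67,007.9452

$67,007.95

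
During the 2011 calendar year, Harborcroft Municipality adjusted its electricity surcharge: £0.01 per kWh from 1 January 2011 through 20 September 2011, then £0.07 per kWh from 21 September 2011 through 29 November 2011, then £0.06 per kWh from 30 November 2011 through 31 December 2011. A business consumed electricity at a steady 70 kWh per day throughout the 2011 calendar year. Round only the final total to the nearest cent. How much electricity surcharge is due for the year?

1 January – 20 September 2011: 263 days × 70 kWh/day = 18,410 kWh at £0.01/kWh → £184.10
21 September – 29 November 2011: 70 days × 70 kWh/day = 4,900 kWh at £0.07/kWh → £343.00
30 November – 31 December 2011: 32 days × 70 kWh/day = 2,240 kWh at £0.06/kWh → £134.40

£661.50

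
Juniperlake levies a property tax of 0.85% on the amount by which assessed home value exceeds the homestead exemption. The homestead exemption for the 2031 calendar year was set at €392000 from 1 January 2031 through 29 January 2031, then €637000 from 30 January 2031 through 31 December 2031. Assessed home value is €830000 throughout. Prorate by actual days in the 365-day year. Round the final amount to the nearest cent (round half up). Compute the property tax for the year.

1 January – 29 January 2031: 29 days, exemption €392000 → (€830000 − €392000) × 0.85% × 29/365 = €295.8000
30 January – 31 December 2031: 336 days, exemption €637000 → (€830000 − €637000) × 0.85% × 336/365 = €1510.1589
Total = €1805.9589

€1805.96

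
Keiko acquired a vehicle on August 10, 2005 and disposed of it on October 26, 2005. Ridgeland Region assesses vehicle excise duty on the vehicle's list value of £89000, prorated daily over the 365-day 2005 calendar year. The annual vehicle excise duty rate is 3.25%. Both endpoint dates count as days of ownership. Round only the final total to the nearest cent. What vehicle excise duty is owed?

£618.12

Days held (August 10 – October 26, 2005): 78 out of 365
Tax = £89000 × 3.25% × 78/365 = £618.1233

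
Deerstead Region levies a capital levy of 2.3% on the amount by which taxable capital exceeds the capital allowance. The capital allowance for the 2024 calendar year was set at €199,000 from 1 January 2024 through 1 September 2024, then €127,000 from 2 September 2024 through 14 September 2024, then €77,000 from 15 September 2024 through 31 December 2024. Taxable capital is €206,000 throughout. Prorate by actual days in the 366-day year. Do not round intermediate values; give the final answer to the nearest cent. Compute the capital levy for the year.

€1,047.82

1 January – 1 September 2024: 245 days, exemption €199,000 → (€206,000 − €199,000) × 2.3% × 245/366 = €107.7732
2 September – 14 September 2024: 13 days, exemption €127,000 → (€206,000 − €127,000) × 2.3% × 13/366 = €64.5383
15 September – 31 December 2024: 108 days, exemption €77,000 → (€206,000 − €77,000) × 2.3% × 108/366 = €875.5082
Total = €1,047.8197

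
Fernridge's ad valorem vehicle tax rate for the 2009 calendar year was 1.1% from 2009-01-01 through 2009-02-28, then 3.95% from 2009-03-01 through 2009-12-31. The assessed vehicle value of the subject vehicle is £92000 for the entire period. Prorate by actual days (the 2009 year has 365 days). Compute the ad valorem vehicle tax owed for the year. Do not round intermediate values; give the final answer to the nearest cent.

£3210.17

2009-01-01 to 2009-02-28: 59 days at 1.1% → £92000 × 1.1% × 59/365 = £163.5836
2009-03-01 to 2009-12-31: 306 days at 3.95% → £92000 × 3.95% × 306/365 = £3046.5863
Total = £3210.1699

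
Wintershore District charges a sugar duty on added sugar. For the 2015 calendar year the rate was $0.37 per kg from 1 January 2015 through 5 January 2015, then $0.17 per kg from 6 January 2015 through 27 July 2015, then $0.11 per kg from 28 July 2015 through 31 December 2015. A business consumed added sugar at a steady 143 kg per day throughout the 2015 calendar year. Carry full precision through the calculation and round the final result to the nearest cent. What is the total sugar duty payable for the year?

1 January – 5 January 2015: 5 days × 143 kg/day = 715 kg at $0.37/kg → $264.55
6 January – 27 July 2015: 203 days × 143 kg/day = 29,029 kg at $0.17/kg → $4,934.93
28 July – 31 December 2015: 157 days × 143 kg/day = 22,451 kg at $0.11/kg → $2,469.61

$7,669.09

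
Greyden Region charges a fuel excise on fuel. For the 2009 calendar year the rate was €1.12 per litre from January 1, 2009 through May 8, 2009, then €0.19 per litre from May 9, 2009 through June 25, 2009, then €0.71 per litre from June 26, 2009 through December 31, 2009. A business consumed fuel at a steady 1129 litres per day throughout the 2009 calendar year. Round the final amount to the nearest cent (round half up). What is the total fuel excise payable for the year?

January 1 – May 8, 2009: 128 days × 1129 litres/day = 144,512 litres at €1.12/litre → €161,853.44
May 9 – June 25, 2009: 48 days × 1129 litres/day = 54,192 litres at €0.19/litre → €10,296.48
June 26 – December 31, 2009: 189 days × 1129 litres/day = 213,381 litres at €0.71/litre → €151,500.51

€323,650.43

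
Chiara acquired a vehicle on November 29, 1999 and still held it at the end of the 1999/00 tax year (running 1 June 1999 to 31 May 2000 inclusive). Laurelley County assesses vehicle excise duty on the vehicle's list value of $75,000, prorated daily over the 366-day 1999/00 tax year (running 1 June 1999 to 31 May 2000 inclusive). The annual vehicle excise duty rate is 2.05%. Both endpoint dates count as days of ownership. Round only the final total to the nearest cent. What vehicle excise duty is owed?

Days held (November 29, 1999 – May 31, 2000): 185 out of 366
Tax = $75,000 × 2.05% × 185/366 = $777.1516

$777.15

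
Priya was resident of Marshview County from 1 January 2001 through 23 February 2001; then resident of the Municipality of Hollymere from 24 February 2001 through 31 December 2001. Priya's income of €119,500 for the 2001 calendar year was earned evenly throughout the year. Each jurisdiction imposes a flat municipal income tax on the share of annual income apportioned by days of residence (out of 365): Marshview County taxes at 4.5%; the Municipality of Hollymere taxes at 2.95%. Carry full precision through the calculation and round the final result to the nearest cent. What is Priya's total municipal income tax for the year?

Marshview County, 1 January – 23 February 2001: 54 days → €119,500 × 4.5% × 54/365 = €795.5753
The Municipality of Hollymere, 24 February – 31 December 2001: 311 days → €119,500 × 2.95% × 311/365 = €3,003.7062
Total = €3,799.2815

€3,799.28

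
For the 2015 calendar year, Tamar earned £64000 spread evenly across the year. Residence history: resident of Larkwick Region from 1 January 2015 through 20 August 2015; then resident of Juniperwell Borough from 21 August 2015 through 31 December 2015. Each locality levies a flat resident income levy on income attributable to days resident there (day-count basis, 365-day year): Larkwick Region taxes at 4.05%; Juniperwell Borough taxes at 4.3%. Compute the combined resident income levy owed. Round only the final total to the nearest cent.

Larkwick Region, 1 January – 20 August 2015: 232 days → £64000 × 4.05% × 232/365 = £1647.5178
Juniperwell Borough, 21 August – 31 December 2015: 133 days → £64000 × 4.3% × 133/365 = £1002.7836
Total = £2650.3014

£2650.30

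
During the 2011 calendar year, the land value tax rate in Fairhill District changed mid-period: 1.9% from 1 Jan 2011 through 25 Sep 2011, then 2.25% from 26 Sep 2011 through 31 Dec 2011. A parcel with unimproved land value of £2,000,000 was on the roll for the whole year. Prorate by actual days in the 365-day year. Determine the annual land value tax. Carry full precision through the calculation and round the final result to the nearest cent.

£39,860.27

1 Jan – 25 Sep 2011: 268 days at 1.9% → £2,000,000 × 1.9% × 268/365 = £27,901.3699
26 Sep – 31 Dec 2011: 97 days at 2.25% → £2,000,000 × 2.25% × 97/365 = £11,958.9041
Total = £39,860.2740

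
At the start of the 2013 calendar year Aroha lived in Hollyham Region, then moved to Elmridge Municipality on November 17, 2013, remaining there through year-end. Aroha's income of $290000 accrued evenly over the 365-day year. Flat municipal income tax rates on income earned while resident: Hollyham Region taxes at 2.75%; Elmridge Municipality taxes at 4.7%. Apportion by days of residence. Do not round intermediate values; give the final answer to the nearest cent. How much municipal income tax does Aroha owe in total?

$8672.19

Hollyham Region, January 1 – November 16, 2013: 320 days → $290000 × 2.75% × 320/365 = $6991.7808
Elmridge Municipality, November 17 – December 31, 2013: 45 days → $290000 × 4.7% × 45/365 = $1680.4110
Total = $8672.1918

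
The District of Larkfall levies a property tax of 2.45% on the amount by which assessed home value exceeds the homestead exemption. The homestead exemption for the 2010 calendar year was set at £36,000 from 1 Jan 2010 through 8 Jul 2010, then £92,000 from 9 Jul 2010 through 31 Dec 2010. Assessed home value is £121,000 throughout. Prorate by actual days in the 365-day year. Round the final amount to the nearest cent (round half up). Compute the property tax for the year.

1 Jan – 8 Jul 2010: 189 days, exemption £36,000 → (£121,000 − £36,000) × 2.45% × 189/365 = £1,078.3356
9 Jul – 31 Dec 2010: 176 days, exemption £92,000 → (£121,000 − £92,000) × 2.45% × 176/365 = £342.5973
Total = £1,420.9329

£1,420.93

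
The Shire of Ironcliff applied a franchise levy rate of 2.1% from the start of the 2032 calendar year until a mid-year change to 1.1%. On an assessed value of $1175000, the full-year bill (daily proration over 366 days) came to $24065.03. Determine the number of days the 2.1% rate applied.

Let d = days at the first rate; then 366 − d days at the second rate.
$1175000 × [2.1%·d + 1.1%·(366−d)] / 366 = $24065.03
Solving gives d = 347, so the new rate took effect on 13 Dec 2032.

347 days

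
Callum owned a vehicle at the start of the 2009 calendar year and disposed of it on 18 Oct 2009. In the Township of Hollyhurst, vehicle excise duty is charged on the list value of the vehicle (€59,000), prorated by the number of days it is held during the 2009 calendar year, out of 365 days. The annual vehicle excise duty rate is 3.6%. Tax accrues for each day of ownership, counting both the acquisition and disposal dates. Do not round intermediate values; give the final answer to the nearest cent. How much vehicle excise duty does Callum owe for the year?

€1,693.38

Days held (1 Jan – 18 Oct 2009): 291 out of 365
Tax = €59,000 × 3.6% × 291/365 = €1,693.3808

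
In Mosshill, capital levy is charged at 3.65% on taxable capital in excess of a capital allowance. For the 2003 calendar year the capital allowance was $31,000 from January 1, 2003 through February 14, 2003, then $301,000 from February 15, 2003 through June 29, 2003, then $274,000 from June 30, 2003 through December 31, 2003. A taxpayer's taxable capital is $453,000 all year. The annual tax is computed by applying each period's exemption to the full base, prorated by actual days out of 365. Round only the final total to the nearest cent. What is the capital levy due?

$7,262.50

January 1 – February 14, 2003: 45 days, exemption $31,000 → ($453,000 − $31,000) × 3.65% × 45/365 = $1,899.0000
February 15 – June 29, 2003: 135 days, exemption $301,000 → ($453,000 − $301,000) × 3.65% × 135/365 = $2,052.0000
June 30 – December 31, 2003: 185 days, exemption $274,000 → ($453,000 − $274,000) × 3.65% × 185/365 = $3,311.5000
Total = $7,262.5000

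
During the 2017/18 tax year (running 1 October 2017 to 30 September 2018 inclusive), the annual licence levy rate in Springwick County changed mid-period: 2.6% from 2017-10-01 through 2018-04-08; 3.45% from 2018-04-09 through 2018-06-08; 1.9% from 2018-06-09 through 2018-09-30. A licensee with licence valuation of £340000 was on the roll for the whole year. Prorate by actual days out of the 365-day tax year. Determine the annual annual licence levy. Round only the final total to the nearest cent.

£8579.64

2017-10-01 to 2018-04-08: 190 days at 2.6% → £340000 × 2.6% × 190/365 = £4601.6438
2018-04-09 to 2018-06-08: 61 days at 3.45% → £340000 × 3.45% × 61/365 = £1960.3562
2018-06-09 to 2018-09-30: 114 days at 1.9% → £340000 × 1.9% × 114/365 = £2017.6438
Total = £8579.6438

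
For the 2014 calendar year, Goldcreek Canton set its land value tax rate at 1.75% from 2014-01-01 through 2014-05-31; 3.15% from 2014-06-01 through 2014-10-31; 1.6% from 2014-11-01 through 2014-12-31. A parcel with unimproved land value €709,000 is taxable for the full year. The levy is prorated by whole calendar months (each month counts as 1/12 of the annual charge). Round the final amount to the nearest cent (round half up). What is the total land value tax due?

2014-01-01 to 2014-05-31: 5 months at 1.75% → €709,000 × 1.75% × 5/12 = €5,169.7917
2014-06-01 to 2014-10-31: 5 months at 3.15% → €709,000 × 3.15% × 5/12 = €9,305.6250
2014-11-01 to 2014-12-31: 2 months at 1.6% → €709,000 × 1.6% × 2/12 = €1,890.6667
Total = €16,366.0833

€16,366.08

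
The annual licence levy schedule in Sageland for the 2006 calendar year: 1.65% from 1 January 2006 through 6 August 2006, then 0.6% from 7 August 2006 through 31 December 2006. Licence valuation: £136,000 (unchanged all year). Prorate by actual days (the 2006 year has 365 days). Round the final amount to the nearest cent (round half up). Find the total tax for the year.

1 January – 6 August 2006: 218 days at 1.65% → £136,000 × 1.65% × 218/365 = £1,340.2521
7 August – 31 December 2006: 147 days at 0.6% → £136,000 × 0.6% × 147/365 = £328.6356
Total = £1,668.8877

£1,668.89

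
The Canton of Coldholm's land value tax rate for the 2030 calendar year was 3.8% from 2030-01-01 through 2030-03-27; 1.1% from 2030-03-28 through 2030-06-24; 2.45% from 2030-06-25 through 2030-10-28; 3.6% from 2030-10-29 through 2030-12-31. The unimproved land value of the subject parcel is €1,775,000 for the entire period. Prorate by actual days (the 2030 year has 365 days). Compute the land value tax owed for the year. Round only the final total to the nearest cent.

2030-01-01 to 2030-03-27: 86 days at 3.8% → €1,775,000 × 3.8% × 86/365 = €15,892.3288
2030-03-28 to 2030-06-24: 89 days at 1.1% → €1,775,000 × 1.1% × 89/365 = €4,760.8904
2030-06-25 to 2030-10-28: 126 days at 2.45% → €1,775,000 × 2.45% × 126/365 = €15,012.1233
2030-10-29 to 2030-12-31: 64 days at 3.6% → €1,775,000 × 3.6% × 64/365 = €11,204.3836
Total = €46,869.7260

€46,869.73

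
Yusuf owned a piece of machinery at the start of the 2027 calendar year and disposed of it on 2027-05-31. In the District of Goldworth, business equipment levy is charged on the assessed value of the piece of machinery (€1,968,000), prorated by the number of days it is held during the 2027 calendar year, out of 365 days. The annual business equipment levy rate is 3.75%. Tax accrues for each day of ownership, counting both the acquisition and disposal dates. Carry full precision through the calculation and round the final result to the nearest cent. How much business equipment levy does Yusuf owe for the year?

€30,530.96

Days held (2027-01-01 to 2027-05-31): 151 out of 365
Tax = €1,968,000 × 3.75% × 151/365 = €30,530.9589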